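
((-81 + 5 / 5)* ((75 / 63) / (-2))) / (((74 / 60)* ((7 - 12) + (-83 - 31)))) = -10000/30821 = -0.32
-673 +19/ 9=-6038/9 = -670.89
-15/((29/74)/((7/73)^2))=-54390/154541 = -0.35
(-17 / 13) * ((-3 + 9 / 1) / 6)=-17/13 = -1.31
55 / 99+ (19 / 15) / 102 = 869/1530 = 0.57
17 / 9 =1.89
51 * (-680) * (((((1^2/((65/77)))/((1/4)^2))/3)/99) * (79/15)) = -20456576/1755 = -11656.17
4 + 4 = 8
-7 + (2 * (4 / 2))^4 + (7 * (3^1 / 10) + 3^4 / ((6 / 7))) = 1728/5 = 345.60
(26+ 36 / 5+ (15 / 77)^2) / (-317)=-985339/9397465 = -0.10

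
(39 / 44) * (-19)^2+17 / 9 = 127459/396 = 321.87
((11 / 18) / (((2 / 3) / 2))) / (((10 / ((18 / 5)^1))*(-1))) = -33/50 = -0.66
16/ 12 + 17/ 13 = 103/39 = 2.64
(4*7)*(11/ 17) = 308/17 = 18.12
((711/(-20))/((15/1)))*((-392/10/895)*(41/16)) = 476133/1790000 = 0.27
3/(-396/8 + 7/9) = -54/877 = -0.06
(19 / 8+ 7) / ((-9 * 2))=-25/48 = -0.52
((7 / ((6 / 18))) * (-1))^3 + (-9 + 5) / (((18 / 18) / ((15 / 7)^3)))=-3190023/343 = -9300.36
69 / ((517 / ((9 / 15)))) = 207/2585 = 0.08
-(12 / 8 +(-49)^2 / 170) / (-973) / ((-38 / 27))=-17928/1571395 = -0.01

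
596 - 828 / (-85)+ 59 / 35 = 361419/595 = 607.43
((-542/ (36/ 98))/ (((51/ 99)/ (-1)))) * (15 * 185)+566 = 135123447/17 = 7948438.06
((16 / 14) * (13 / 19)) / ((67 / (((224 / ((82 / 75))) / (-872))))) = -15600/5689037 = 0.00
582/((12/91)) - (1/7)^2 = 432521/98 = 4413.48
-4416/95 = -46.48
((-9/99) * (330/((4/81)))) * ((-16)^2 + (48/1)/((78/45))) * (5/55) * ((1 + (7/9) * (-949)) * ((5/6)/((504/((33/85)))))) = 7413.40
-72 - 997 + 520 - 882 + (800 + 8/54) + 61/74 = -630.03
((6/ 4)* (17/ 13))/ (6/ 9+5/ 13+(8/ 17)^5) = 217238121/118984178 = 1.83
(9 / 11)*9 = 81/11 = 7.36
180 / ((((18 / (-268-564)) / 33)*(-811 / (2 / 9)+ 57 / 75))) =75.25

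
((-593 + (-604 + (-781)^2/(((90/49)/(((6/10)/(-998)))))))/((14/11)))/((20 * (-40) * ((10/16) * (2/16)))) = 328552697/18712500 = 17.56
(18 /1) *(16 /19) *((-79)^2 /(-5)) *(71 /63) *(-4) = 56718208/665 = 85290.54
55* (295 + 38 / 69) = 1121615/69 = 16255.29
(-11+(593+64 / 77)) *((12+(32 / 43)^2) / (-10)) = -74407724/101695 = -731.68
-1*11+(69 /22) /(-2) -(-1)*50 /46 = -11619/1012 = -11.48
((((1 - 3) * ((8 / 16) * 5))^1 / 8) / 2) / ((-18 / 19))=95/288 = 0.33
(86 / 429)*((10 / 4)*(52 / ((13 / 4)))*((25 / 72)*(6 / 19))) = 21500/24453 = 0.88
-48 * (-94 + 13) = 3888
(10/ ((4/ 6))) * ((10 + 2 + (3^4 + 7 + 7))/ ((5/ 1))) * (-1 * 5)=-1605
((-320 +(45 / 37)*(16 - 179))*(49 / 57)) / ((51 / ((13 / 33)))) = -12214475/3549447 = -3.44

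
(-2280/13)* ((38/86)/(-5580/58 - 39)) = 418760/730613 = 0.57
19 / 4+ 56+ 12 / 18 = 737/12 = 61.42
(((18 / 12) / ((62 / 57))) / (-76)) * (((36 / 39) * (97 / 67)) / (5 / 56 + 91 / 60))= -549990/36424349 = -0.02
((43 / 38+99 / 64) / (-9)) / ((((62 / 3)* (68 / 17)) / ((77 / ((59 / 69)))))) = -5768147/17792512 = -0.32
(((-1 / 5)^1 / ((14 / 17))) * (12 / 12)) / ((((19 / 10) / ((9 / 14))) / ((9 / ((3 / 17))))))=-7803/1862 = -4.19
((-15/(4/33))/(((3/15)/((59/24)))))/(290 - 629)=16225/3616 = 4.49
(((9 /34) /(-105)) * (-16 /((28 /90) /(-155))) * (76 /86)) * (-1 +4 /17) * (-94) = -777338640/608923 = -1276.58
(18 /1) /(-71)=-18/71 = -0.25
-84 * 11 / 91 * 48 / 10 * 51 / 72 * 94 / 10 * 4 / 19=-421872/6175 = -68.32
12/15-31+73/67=-9752/335 = -29.11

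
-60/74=-30/37 = -0.81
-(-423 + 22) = 401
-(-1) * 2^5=32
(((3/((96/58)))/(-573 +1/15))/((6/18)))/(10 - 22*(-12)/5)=-6525/43176256 = 0.00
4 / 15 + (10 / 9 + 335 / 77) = 19849/3465 = 5.73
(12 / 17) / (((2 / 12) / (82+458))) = 38880/17 = 2287.06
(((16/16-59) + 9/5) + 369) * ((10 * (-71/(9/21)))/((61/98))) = -152352368/183 = -832526.60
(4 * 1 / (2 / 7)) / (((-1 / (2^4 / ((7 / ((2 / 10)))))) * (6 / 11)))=-176/15 = -11.73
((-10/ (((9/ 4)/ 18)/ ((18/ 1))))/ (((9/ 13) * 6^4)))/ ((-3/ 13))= 1690/243 = 6.95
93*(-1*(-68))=6324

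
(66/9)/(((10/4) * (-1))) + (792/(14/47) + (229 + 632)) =369277/105 = 3516.92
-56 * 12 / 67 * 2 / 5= -1344/335 = -4.01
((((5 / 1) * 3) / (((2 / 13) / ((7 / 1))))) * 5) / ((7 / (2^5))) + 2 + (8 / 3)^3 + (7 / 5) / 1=15622.36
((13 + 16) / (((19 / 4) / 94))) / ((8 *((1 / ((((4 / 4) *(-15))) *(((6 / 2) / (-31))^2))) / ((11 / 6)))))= -18.48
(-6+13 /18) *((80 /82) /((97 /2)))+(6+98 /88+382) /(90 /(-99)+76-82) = -613967153/10881072 = -56.43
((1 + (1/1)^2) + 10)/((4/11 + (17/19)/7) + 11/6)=5.16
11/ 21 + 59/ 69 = 222/161 = 1.38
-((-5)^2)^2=-625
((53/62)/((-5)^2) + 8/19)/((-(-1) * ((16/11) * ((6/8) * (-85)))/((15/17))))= -147477/34044200 = 0.00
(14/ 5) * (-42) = -588/5 = -117.60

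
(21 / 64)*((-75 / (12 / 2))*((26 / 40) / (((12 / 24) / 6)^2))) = -12285/32 = -383.91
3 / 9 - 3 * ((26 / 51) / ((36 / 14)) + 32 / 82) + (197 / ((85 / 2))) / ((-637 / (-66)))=-19018564/19979505 = -0.95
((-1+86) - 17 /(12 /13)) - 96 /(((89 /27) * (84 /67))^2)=283935223/4657548 = 60.96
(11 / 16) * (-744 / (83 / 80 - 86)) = 40920/6797 = 6.02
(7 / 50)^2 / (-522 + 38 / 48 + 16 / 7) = -2058/54486875 = 0.00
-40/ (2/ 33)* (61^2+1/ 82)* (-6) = 604143540/41 = 14735208.29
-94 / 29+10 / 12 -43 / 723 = -34491/13978 = -2.47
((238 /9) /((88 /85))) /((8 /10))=50575/1584 = 31.93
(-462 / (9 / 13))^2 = 4008004/9 = 445333.78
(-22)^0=1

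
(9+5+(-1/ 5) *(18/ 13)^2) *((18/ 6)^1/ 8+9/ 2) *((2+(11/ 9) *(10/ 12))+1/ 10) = 2422013/11700 = 207.01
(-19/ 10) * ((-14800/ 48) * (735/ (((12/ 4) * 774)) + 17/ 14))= 14576705/16254 = 896.81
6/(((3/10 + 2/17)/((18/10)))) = 1836/71 = 25.86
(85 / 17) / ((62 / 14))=35/31 = 1.13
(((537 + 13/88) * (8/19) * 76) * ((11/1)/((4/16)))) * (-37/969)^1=-27983248/969 = -28878.48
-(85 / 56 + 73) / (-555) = 1391/10360 = 0.13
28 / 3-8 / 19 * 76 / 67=1780/201 = 8.86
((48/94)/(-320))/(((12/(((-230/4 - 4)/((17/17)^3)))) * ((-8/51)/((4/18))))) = -697/60160 = -0.01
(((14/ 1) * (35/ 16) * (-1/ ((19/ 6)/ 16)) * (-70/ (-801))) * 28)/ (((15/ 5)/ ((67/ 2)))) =-64346800/15219 = -4228.06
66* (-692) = -45672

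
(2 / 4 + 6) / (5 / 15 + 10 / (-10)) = -39/4 = -9.75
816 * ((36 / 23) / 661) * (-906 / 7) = -26614656/106421 = -250.09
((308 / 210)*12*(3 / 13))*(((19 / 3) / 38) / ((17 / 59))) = 2596/1105 = 2.35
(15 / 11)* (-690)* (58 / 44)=-1240.29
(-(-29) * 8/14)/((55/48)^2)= 267264/21175 = 12.62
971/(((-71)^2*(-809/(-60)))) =58260/4078169 = 0.01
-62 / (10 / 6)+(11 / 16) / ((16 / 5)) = -47341/1280 = -36.99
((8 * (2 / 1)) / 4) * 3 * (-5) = -60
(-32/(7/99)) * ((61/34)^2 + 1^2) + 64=-3733112/2023 = -1845.33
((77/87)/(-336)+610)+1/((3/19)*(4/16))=2653141/4176 = 635.33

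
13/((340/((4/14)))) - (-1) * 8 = 9533/1190 = 8.01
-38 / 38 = -1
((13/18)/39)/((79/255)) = 85/1422 = 0.06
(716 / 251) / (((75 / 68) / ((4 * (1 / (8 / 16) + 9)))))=2142272/18825 = 113.80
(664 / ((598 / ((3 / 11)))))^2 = 992016/10817521 = 0.09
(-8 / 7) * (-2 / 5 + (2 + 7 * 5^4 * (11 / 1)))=-1925064/35 = -55001.83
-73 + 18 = -55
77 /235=0.33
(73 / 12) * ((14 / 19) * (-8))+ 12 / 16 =-8005/228 = -35.11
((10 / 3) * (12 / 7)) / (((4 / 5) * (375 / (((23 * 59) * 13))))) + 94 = 45152/105 = 430.02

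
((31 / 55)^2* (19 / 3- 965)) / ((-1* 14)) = 1381918/63525 = 21.75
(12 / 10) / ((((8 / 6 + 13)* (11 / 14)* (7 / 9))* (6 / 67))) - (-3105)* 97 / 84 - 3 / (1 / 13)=234952899/66220 = 3548.07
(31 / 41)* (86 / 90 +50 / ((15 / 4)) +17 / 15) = 21514/1845 = 11.66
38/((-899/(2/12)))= -0.01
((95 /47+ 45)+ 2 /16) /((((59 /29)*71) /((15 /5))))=1542249/1575064 = 0.98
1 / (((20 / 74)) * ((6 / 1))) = 37/60 = 0.62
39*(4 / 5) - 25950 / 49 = -122106/245 = -498.39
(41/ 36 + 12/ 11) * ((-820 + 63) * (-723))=161091871/132 = 1220392.96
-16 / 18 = -8/9 = -0.89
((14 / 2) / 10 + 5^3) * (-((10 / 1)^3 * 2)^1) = -251400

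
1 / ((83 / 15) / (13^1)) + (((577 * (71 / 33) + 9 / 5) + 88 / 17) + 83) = 310517032/232815 = 1333.75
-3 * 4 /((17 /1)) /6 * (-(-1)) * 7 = -14/17 = -0.82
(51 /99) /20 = 17/660 = 0.03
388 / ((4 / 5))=485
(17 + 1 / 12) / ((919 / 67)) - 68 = -736169/11028 = -66.75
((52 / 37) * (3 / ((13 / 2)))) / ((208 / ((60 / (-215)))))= -18/20683 = 0.00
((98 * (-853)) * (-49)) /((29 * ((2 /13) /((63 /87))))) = 559118469/841 = 664825.77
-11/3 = -3.67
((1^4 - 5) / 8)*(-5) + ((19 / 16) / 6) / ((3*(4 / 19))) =3241/1152 = 2.81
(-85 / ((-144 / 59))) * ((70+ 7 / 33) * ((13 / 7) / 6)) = 21579545/28512 = 756.86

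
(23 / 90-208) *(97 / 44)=-1813609/3960 = -457.98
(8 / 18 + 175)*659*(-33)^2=125907881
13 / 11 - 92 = -999/11 = -90.82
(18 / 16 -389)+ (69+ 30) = -2311/8 = -288.88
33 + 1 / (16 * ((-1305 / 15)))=45935/1392 = 33.00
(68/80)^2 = 289/400 = 0.72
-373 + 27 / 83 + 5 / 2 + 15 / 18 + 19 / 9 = -274321/747 = -367.23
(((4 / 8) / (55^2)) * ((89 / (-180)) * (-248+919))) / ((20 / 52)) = -70577/495000 = -0.14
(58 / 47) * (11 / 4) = 319/94 = 3.39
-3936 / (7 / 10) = -39360/7 = -5622.86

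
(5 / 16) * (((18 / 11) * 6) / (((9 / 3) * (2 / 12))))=135/22 = 6.14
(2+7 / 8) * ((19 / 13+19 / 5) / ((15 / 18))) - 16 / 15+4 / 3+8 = 51517/1950 = 26.42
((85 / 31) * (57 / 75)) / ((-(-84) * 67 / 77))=3553/124620 = 0.03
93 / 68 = 1.37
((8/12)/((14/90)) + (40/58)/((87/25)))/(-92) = -39595/812406 = -0.05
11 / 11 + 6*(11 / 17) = 83/17 = 4.88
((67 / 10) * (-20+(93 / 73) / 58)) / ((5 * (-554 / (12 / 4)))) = 17001987/117281800 = 0.14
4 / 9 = 0.44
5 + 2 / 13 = 67/13 = 5.15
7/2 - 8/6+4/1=37/6 = 6.17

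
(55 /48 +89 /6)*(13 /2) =9971/96 = 103.86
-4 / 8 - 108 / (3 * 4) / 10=-7/5 = -1.40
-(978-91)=-887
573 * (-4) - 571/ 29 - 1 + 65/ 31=-2310.59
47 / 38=1.24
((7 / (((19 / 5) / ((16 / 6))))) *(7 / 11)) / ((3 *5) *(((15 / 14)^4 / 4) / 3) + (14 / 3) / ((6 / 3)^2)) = 301181440/271114591 = 1.11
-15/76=-0.20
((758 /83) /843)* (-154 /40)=-0.04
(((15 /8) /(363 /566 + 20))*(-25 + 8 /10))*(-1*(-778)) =-39961581/23366 = -1710.24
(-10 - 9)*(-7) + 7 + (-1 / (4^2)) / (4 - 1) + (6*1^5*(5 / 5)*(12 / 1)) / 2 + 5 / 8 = 8477/48 = 176.60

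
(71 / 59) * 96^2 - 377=632093/59 = 10713.44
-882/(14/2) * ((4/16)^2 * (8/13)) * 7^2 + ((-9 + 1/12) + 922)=675.62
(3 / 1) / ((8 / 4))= 3/2 = 1.50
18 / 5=3.60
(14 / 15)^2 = 196/225 = 0.87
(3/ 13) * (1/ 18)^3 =1/25272 = 0.00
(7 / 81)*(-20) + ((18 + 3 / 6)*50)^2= 69305485/81 = 855623.27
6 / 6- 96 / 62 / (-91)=1.02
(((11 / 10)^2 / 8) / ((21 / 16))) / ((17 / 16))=968/8925 = 0.11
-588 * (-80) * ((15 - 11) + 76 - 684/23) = 54378240/23 = 2364271.30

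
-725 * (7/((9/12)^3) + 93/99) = -3775075/297 = -12710.69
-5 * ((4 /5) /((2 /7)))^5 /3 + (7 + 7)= -272.84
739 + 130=869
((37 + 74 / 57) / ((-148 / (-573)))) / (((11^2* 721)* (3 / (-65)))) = -732485/19890948 = -0.04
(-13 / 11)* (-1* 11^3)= 1573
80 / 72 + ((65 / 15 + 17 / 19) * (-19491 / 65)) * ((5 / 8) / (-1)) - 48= 8295541/8892 = 932.92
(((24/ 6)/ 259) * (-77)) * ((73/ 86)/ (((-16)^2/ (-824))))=82709/25456 = 3.25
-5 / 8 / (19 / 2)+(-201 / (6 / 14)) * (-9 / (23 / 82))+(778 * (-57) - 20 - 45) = -51325271/1748 = -29362.28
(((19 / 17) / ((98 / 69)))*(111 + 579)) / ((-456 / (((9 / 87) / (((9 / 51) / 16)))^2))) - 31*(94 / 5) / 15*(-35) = 775831582/618135 = 1255.12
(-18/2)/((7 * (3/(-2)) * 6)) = 1/7 = 0.14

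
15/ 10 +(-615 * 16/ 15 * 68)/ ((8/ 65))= -724877/2 = -362438.50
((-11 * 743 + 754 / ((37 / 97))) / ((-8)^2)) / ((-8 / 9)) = 2063367/18944 = 108.92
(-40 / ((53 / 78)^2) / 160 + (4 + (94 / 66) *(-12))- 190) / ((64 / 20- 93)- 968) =31460185/163424811 = 0.19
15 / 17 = 0.88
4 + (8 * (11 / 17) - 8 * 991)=-134620/17 = -7918.82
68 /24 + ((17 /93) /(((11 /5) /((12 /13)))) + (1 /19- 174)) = -86435771/505362 = -171.04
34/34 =1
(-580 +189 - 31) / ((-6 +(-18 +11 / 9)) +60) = -3798/335 = -11.34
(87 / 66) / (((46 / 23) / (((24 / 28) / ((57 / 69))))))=2001/2926 = 0.68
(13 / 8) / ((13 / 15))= 15/8 = 1.88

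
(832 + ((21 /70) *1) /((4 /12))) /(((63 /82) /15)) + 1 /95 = 32441476/1995 = 16261.39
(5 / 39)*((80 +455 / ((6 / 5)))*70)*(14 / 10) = 674975/117 = 5769.02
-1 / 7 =-0.14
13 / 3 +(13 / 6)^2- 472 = -16667/36 = -462.97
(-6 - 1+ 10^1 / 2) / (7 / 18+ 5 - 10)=36/83 = 0.43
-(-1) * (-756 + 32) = -724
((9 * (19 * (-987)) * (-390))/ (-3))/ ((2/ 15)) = -164557575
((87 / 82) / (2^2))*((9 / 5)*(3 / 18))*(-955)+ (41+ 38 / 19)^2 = 1163093/656 = 1773.01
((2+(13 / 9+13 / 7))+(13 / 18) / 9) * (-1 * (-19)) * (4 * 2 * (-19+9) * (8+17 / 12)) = -131031410/1701 = -77031.99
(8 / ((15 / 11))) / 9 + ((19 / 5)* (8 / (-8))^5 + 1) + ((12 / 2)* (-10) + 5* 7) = -733/27 = -27.15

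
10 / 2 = 5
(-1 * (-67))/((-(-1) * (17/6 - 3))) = -402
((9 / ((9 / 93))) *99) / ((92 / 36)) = 3602.74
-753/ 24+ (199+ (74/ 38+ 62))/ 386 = -900433/29336 = -30.69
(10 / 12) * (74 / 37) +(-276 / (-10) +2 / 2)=454/15 = 30.27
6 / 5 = 1.20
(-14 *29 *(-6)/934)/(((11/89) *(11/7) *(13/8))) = 6070512/734591 = 8.26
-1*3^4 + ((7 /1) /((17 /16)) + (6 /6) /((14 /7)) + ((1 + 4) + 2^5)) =-1255/34 = -36.91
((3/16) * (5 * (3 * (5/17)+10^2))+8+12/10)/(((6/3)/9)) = 1270233/2720 = 467.00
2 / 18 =1/9 = 0.11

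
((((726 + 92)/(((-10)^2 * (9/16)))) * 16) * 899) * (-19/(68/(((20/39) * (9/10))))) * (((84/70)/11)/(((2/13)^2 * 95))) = -152959456/116875 = -1308.74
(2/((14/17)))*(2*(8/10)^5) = 34816/21875 = 1.59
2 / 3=0.67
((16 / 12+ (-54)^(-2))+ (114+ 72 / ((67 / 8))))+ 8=25775563/195372 = 131.93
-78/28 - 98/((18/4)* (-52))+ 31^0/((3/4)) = -1693/1638 = -1.03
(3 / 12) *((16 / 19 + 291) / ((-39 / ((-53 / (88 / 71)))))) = 20865835/260832 = 80.00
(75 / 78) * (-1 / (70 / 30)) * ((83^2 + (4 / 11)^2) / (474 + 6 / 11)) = -4167925/696696 = -5.98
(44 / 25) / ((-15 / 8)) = -352/375 = -0.94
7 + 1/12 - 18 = -131/12 = -10.92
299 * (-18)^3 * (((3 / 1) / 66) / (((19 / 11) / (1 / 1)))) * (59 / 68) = -12860289/323 = -39815.14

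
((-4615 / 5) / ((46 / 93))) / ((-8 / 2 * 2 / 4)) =85839/92 = 933.03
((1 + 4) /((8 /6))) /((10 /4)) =3/2 = 1.50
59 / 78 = 0.76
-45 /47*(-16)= 720/47 = 15.32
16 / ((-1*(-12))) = 4/3 = 1.33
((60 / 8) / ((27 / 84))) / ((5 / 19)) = 266/3 = 88.67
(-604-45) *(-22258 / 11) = 1313222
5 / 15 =1/3 = 0.33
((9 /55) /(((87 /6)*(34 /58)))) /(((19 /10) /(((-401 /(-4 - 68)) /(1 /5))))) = 2005/7106 = 0.28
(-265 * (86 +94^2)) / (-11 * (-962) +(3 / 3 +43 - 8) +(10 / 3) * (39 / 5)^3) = -29554125/152498 = -193.80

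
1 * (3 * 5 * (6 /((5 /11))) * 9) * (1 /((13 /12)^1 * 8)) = 2673/13 = 205.62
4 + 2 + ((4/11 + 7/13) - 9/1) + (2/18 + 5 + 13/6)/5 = -8267/12870 = -0.64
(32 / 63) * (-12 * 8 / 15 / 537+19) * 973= 9384.33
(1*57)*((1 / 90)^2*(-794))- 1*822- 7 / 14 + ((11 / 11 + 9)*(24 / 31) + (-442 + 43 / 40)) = -211136677/167400 = -1261.27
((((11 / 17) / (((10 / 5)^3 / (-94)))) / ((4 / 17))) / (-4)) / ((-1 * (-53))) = 517/3392 = 0.15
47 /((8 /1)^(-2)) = 3008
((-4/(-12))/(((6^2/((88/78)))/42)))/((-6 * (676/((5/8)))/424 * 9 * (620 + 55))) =-4081/864871020 = 0.00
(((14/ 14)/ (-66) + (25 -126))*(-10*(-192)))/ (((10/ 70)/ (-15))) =224011200/11 = 20364654.55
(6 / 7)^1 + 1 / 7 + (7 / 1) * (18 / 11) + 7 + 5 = 269/11 = 24.45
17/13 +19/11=434/143 = 3.03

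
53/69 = 0.77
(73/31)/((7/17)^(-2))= 3577/8959 = 0.40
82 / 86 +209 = 9028/43 = 209.95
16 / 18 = 8/9 = 0.89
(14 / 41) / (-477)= -14/19557 = 0.00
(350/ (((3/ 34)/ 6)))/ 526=11900/263 = 45.25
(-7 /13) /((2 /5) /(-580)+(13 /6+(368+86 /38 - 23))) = -289275/187722067 = 0.00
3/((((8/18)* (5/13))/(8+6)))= 2457/10 = 245.70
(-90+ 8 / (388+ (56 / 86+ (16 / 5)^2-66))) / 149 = -16099310/26660421 = -0.60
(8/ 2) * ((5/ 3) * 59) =1180/3 = 393.33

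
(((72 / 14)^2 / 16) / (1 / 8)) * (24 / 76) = 3888/931 = 4.18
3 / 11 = 0.27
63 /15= 21/5 = 4.20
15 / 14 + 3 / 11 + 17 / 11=445/154 = 2.89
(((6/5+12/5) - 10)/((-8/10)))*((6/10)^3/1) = 216/125 = 1.73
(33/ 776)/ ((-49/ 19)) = -627/38024 = -0.02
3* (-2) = -6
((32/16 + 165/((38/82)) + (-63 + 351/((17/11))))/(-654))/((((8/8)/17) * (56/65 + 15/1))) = -10962965/12811206 = -0.86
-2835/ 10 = -567/2 = -283.50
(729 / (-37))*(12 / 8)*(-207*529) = 239483061/74 = 3236257.58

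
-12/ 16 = -3/4 = -0.75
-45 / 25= -9/5 = -1.80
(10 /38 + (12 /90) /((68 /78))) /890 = 336/718675 = 0.00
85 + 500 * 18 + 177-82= 9180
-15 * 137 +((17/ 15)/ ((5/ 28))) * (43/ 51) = -461171/225 = -2049.65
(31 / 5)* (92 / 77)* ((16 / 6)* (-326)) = -7438016/1155 = -6439.84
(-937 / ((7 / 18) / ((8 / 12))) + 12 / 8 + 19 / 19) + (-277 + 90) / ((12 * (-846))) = -113970119/71064 = -1603.77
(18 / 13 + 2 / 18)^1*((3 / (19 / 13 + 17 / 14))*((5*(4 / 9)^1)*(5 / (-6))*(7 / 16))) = -214375/157788 = -1.36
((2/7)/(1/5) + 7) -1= 52/7 = 7.43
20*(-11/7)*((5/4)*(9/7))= -2475/49 = -50.51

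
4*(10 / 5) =8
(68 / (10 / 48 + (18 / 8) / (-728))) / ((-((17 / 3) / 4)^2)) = -5031936/30481 = -165.08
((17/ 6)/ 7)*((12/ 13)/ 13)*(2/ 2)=34/1183 = 0.03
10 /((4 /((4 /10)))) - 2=-1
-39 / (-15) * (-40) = -104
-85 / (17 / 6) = -30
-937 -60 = -997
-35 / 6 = -5.83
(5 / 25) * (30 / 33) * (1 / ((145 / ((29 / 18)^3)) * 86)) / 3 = 841/41378040 = 0.00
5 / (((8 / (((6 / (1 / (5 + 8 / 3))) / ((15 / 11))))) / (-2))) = -253/6 = -42.17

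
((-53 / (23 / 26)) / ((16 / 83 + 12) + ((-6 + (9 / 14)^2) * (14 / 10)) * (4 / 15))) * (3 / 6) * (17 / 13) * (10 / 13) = -26174050/8778939 = -2.98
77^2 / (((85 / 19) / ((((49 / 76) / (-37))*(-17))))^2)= 14235529/547600 = 26.00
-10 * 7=-70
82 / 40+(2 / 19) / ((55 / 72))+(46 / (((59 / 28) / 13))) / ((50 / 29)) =205668543/1233100 = 166.79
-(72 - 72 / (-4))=-90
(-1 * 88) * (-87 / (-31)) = -7656/31 = -246.97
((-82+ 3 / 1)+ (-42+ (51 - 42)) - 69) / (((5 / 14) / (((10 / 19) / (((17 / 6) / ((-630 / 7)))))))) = 2736720/323 = 8472.82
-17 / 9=-1.89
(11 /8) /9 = 11/72 = 0.15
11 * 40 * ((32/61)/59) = 14080/3599 = 3.91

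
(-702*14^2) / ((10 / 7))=-481572/5 = -96314.40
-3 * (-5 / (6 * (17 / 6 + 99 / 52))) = 390/739 = 0.53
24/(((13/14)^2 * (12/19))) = 7448/169 = 44.07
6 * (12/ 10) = 36/5 = 7.20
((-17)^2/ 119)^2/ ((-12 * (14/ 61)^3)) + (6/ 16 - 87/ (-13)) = -704529877/20975136 = -33.59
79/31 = 2.55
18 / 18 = 1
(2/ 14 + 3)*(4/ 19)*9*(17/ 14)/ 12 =561/931 = 0.60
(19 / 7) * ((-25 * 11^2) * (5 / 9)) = -287375/63 = -4561.51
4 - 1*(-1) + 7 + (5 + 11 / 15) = 17.73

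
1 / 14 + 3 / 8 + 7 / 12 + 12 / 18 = 1.70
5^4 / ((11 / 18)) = 11250/11 = 1022.73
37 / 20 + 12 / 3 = 117/20 = 5.85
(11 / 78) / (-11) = -1/78 = -0.01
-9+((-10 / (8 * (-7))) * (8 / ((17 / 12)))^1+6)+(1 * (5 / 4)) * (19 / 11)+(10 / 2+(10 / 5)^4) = 110833/5236 = 21.17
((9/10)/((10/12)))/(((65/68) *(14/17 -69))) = -31212/1883375 = -0.02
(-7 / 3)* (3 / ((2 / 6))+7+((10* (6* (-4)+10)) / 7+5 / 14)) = 17/2 = 8.50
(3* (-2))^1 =-6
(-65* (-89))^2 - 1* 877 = 33465348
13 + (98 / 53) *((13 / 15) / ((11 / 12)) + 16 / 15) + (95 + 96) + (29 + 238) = 4151431/8745 = 474.72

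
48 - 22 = 26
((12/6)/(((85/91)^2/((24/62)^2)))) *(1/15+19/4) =198744/120125 = 1.65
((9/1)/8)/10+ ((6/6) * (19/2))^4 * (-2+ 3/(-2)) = -4561217/160 = -28507.61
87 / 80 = 1.09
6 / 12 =1/2 = 0.50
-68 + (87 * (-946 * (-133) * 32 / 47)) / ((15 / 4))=467020436/235 = 1987321.00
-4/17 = -0.24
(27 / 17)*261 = 7047/17 = 414.53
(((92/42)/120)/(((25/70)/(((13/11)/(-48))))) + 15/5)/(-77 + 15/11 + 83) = 712501/1749600 = 0.41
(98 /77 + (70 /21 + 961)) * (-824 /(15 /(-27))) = 15754056/11 = 1432186.91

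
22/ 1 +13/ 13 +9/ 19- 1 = 427/19 = 22.47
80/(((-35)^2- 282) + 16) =80/959 = 0.08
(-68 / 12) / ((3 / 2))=-34/9 = -3.78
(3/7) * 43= 129/7 = 18.43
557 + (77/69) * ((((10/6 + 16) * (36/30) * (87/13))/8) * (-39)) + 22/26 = -1279691/5980 = -214.00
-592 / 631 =-0.94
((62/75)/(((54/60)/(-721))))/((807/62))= -5543048/108945 = -50.88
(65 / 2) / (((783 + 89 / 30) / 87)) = 84825/23579 = 3.60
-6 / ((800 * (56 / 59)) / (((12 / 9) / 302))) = -59/1691200 = 0.00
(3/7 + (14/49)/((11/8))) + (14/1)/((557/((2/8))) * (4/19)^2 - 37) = 211631/245201 = 0.86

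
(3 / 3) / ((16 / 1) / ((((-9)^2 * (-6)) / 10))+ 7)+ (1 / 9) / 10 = 23491/145890 = 0.16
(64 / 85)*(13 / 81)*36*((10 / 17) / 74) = 3328/96237 = 0.03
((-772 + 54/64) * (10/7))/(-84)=123385/9408 = 13.11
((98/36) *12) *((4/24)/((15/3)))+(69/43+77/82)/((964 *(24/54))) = 669848989/611831520 = 1.09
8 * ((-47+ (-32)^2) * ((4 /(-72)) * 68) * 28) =-7440832/9 = -826759.11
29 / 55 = 0.53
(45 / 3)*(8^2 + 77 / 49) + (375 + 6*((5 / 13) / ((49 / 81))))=867840/637 = 1362.39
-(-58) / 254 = 29/127 = 0.23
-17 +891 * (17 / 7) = 15028/7 = 2146.86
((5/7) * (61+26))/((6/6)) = 435/7 = 62.14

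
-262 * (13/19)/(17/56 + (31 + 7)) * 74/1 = -1085728/3135 = -346.32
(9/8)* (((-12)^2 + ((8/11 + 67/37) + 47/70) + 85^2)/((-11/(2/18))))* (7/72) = -8.14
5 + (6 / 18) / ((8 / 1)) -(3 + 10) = -191/24 = -7.96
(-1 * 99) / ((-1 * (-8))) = -99/8 = -12.38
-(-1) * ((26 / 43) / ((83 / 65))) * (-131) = -221390/3569 = -62.03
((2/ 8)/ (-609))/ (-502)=1/1222872 = 0.00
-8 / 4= -2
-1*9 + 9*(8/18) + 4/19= -91/19 = -4.79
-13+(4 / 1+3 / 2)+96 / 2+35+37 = 225/2 = 112.50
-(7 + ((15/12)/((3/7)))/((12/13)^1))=-1463/144 = -10.16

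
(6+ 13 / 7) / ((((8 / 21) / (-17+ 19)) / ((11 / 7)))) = 1815/28 = 64.82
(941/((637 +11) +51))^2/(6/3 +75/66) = 19480582/33713469 = 0.58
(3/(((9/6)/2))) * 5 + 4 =24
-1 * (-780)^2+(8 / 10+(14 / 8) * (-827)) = -12196929/20 = -609846.45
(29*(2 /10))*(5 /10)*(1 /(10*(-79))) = -29/7900 = 0.00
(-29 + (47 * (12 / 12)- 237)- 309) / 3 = -176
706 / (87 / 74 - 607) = -148/127 = -1.17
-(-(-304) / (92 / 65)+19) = -5377/23 = -233.78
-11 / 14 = -0.79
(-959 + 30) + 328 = -601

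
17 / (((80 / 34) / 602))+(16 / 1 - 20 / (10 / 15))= 86709/20 = 4335.45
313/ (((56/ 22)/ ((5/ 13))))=17215/364 = 47.29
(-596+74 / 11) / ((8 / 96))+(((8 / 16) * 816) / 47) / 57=-69459616/9823 = -7071.12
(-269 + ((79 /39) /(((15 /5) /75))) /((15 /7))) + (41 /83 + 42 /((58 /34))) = -62027389/281619 = -220.25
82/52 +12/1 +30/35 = 2627/182 = 14.43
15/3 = 5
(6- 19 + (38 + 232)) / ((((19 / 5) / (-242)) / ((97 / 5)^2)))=-585183346/95 = -6159824.69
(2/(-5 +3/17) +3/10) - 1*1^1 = -457/410 = -1.11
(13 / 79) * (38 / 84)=247/3318 = 0.07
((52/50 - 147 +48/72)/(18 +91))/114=-10897/931950 = -0.01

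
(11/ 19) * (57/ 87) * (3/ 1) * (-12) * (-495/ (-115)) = -58.78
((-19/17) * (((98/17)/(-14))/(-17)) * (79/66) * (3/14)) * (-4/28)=1501/1513204 = 0.00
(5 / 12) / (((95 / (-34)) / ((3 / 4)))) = -17/152 = -0.11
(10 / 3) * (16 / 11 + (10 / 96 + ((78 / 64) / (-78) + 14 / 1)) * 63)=3129395/1056 = 2963.44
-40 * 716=-28640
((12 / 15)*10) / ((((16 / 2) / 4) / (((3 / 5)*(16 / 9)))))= 64/15 = 4.27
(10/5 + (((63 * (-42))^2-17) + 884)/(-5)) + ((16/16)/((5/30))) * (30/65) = -1400431.83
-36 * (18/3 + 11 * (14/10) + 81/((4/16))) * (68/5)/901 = -248688/1325 = -187.69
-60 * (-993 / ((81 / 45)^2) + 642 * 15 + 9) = -5039560/9 = -559951.11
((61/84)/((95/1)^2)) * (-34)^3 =-599386/189525 = -3.16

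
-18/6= -3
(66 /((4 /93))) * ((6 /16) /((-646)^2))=9207/6677056 = 0.00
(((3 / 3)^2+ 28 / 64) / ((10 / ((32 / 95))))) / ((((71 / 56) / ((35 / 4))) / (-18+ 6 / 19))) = -757344/128155 = -5.91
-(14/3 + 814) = -2456/3 = -818.67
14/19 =0.74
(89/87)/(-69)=-89/6003 = -0.01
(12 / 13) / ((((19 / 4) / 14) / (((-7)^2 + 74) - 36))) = 58464/247 = 236.70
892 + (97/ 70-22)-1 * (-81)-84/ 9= 198041/210 = 943.05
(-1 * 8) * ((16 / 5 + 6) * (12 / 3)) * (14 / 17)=-20608/85 = -242.45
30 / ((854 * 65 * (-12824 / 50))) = -75/35593012 = 0.00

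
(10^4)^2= 100000000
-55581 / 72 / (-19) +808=386975/456 = 848.63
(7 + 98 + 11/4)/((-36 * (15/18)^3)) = -1293/250 = -5.17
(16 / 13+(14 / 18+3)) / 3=586/351 = 1.67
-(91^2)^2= -68574961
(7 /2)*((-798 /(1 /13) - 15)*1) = -72723/2 = -36361.50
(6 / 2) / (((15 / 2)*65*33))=2/10725 = 0.00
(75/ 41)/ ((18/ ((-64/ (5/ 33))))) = -1760/41 = -42.93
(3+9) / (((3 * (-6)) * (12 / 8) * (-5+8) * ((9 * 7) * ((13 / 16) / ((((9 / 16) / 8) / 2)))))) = -1/9828 = 0.00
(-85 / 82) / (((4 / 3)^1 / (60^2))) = -114750/41 = -2798.78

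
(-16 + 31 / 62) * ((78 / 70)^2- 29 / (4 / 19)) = 20735621/9800 = 2115.88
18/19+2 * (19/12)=469/114 = 4.11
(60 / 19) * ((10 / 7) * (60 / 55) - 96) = -436320/1463 = -298.24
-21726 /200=-10863/100 = -108.63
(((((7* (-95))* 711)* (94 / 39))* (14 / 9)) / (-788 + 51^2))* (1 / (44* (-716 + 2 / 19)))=6701965/215904546 = 0.03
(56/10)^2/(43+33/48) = 12544/17475 = 0.72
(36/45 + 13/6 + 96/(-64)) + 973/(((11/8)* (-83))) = -7.06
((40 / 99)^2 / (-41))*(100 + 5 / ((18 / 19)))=-1516000/3616569 = -0.42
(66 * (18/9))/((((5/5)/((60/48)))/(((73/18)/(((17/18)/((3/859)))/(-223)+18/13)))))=9523215/2447 = 3891.79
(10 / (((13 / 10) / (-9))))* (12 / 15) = -720/13 = -55.38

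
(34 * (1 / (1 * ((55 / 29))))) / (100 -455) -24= -469586/19525 = -24.05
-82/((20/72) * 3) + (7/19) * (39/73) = -681039/6935 = -98.20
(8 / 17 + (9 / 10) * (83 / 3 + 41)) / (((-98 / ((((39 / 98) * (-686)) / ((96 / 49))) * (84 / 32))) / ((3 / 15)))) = 10114923/217600 = 46.48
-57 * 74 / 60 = -703/10 = -70.30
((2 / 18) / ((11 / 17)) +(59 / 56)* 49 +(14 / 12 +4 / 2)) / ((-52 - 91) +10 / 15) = -43531/112728 = -0.39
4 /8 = 0.50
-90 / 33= -30/11 = -2.73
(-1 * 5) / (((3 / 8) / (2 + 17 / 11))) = -520/11 = -47.27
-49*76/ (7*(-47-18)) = 532/65 = 8.18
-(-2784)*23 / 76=842.53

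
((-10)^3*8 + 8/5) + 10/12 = -239927/30 = -7997.57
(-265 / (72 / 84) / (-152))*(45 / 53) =525/304 = 1.73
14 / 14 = 1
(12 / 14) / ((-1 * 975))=-2/2275 = 0.00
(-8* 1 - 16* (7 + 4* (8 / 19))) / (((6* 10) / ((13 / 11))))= -9074/3135 = -2.89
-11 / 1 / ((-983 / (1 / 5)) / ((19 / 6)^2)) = 3971/176940 = 0.02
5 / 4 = 1.25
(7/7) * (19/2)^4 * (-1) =-130321/16 = -8145.06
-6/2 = -3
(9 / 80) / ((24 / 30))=9/64 = 0.14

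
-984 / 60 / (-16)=41/40 = 1.02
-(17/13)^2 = -1.71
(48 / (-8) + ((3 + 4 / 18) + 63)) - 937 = -7891/9 = -876.78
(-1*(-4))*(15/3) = 20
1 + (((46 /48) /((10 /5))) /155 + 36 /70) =15805/10416 = 1.52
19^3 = 6859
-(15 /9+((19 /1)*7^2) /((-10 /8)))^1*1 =11147/15 = 743.13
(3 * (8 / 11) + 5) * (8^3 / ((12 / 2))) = 20224/33 = 612.85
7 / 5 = 1.40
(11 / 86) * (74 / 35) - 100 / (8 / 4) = -74843/1505 = -49.73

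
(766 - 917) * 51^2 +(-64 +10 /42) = -8249110/21 = -392814.76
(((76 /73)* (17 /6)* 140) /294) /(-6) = -3230/13797 = -0.23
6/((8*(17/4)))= 3/17 = 0.18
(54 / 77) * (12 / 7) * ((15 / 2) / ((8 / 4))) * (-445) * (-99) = 9732150/49 = 198615.31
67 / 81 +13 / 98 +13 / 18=6676/3969 = 1.68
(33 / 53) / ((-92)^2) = 33/448592 = 0.00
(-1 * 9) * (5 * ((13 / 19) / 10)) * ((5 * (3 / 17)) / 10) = -351/1292 = -0.27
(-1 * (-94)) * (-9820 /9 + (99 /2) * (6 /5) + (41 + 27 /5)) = -4167866/45 = -92619.24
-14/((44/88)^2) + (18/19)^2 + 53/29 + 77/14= -47.77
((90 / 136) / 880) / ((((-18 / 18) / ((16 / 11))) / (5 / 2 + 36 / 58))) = -1629/477224 = 0.00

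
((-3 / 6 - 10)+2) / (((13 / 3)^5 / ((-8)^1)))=16524/371293 = 0.04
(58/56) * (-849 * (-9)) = 221589/28 = 7913.89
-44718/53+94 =-39736/53 = -749.74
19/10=1.90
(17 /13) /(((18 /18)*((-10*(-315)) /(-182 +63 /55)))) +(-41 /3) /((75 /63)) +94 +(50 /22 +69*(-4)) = -61545097/321750 = -191.28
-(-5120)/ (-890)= -512/89 = -5.75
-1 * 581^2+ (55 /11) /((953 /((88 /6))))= -965086679/2859 = -337560.92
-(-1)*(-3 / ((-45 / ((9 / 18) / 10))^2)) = -1/270000 = 0.00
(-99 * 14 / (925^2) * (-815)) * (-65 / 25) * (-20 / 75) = 3915912/4278125 = 0.92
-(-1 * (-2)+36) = -38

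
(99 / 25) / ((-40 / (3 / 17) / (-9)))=2673/17000 = 0.16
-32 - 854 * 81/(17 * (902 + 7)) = -62630/1717 = -36.48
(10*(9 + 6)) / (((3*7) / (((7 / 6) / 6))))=1.39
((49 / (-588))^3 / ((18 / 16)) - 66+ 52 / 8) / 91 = -115669/176904 = -0.65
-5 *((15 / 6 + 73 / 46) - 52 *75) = 448030/23 = 19479.57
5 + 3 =8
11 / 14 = 0.79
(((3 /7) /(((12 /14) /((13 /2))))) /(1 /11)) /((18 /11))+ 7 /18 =22.24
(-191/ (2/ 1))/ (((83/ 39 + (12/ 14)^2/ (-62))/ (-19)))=214985589/250750 = 857.37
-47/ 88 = -0.53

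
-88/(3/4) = -352/3 = -117.33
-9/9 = -1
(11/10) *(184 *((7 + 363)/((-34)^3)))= -9361/4913 = -1.91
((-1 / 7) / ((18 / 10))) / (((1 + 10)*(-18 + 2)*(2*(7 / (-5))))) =-25/155232 = 0.00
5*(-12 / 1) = -60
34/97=0.35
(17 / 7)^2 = 289/49 = 5.90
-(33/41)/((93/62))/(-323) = 22/13243 = 0.00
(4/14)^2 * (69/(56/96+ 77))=3312/45619 = 0.07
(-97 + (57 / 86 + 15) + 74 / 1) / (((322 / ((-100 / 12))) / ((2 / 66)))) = 15775/2741508 = 0.01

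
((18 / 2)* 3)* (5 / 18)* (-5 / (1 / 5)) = -375/2 = -187.50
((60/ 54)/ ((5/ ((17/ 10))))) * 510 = 578/3 = 192.67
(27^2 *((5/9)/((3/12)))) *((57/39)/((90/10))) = 3420/13 = 263.08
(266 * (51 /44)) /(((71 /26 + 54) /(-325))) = -1146327/649 = -1766.30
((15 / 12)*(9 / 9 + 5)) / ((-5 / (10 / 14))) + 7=83/14 = 5.93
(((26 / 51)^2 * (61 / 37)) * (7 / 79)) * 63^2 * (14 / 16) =222767181/1689494 = 131.85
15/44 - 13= -557/44 = -12.66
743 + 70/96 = 35699/48 = 743.73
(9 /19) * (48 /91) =432/1729 = 0.25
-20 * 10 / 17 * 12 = -2400/17 = -141.18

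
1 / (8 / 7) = 7/8 = 0.88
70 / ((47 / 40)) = 2800/47 = 59.57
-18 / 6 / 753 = -1/251 = 0.00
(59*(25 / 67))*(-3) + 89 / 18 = -73687/1206 = -61.10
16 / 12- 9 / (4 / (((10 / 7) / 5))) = 29/42 = 0.69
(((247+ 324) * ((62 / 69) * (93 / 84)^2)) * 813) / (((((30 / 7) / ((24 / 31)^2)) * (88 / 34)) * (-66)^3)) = -81548507/848592360 = -0.10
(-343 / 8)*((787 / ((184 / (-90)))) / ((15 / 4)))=809823/184 = 4401.21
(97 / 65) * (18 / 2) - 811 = -797.57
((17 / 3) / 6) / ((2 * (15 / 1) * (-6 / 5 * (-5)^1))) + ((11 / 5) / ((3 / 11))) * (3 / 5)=4.85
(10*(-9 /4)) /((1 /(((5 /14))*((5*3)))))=-3375/28 = -120.54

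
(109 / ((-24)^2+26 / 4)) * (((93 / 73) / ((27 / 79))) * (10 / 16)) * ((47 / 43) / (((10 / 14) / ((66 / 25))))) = 966059479/548540250 = 1.76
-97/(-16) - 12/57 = 1779/304 = 5.85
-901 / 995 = -0.91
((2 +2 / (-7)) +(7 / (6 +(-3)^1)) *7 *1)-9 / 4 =1327/84 = 15.80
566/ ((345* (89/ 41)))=0.76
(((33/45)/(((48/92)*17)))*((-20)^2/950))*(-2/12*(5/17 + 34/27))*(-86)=15513454/20014695 = 0.78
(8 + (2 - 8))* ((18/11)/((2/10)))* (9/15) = 108/11 = 9.82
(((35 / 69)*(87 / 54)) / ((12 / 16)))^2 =4120900/3470769 = 1.19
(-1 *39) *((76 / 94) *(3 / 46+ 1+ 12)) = -445341/1081 = -411.97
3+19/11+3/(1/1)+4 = 129/11 = 11.73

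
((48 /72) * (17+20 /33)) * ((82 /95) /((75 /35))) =666988/141075 = 4.73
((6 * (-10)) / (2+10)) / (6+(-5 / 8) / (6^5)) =-311040/373243 = -0.83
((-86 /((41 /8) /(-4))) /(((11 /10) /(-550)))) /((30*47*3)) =-137600/17343 = -7.93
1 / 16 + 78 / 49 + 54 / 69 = 43943/18032 = 2.44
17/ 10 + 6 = 77/10 = 7.70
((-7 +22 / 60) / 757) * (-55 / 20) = 0.02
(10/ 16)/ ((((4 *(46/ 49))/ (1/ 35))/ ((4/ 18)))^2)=49/27423360 = 0.00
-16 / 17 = -0.94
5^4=625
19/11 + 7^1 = 96/11 = 8.73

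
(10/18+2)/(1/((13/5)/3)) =299/135 = 2.21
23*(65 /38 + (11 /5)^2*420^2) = 746201719/38 = 19636887.34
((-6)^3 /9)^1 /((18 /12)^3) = -64/9 = -7.11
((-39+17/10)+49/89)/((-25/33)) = 1079331/22250 = 48.51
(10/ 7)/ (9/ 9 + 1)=5/7 = 0.71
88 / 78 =44/39 = 1.13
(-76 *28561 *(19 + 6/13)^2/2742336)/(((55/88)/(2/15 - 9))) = 51674623/12150 = 4253.06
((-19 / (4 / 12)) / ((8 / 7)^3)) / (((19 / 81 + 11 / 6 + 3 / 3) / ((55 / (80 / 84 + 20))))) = -4750893/145408 = -32.67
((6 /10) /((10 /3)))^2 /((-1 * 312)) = -27/260000 = 0.00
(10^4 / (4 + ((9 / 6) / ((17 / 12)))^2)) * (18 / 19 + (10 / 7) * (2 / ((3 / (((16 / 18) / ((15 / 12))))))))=421506500/132867 = 3172.39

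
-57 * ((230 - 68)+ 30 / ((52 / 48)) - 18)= -127224/13 = -9786.46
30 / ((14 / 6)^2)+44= 49.51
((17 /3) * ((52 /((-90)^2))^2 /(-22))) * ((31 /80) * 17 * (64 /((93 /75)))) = -97682/27064125 = 0.00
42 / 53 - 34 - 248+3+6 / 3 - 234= -27041/53 = -510.21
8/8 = 1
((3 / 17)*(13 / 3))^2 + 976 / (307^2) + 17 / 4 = 527885917/108951844 = 4.85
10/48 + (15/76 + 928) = 423353/456 = 928.41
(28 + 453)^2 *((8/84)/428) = 231361/4494 = 51.48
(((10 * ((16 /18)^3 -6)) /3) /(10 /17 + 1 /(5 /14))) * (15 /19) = -4103375/997272 = -4.11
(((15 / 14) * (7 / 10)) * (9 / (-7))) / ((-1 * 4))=27/112 = 0.24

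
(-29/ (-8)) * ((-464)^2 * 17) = 13267616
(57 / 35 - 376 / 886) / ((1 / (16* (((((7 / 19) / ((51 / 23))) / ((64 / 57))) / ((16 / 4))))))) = 429433/602480 = 0.71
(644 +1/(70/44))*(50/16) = 56405/28 = 2014.46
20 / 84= 5/21 = 0.24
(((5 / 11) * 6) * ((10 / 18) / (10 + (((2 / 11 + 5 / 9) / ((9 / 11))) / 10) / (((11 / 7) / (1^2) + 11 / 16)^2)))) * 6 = 117834750/129847153 = 0.91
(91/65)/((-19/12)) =-84/95 = -0.88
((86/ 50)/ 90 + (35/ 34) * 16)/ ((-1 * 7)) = -2.36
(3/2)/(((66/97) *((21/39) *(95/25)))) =6305/5852 = 1.08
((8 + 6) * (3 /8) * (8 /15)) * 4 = 56/5 = 11.20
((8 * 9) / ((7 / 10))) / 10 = 72/7 = 10.29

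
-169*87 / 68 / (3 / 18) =-44109/34 = -1297.32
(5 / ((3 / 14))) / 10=7/3 = 2.33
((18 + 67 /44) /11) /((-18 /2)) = -859/4356 = -0.20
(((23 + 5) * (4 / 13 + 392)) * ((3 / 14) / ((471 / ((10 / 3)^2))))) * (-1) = -340000/6123 = -55.53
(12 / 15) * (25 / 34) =10/17 = 0.59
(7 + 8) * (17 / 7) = 255/7 = 36.43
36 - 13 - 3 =20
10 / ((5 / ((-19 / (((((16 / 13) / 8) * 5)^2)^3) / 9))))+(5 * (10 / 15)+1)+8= -36209371/4500000 = -8.05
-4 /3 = -1.33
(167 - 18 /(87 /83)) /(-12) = -4345/348 = -12.49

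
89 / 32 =2.78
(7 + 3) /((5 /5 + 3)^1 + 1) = 2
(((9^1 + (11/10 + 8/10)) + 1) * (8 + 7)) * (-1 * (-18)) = 3213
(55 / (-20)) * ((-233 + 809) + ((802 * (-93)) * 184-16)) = 37738976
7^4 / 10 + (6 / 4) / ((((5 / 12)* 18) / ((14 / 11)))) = 26439/110 = 240.35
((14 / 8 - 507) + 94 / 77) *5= -776205/308 = -2520.15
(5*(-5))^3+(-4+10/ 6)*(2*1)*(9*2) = -15709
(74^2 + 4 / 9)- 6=5470.44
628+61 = 689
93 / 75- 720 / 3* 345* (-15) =31050031/25 = 1242001.24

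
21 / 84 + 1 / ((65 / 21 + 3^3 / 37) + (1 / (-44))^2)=11771657/23018276 = 0.51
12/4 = 3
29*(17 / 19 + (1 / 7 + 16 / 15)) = 61.02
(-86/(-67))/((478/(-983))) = -42269/16013 = -2.64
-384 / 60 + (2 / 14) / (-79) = -17701/2765 = -6.40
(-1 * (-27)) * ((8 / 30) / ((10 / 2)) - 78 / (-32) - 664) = -7144299/400 = -17860.75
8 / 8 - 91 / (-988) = 83/76 = 1.09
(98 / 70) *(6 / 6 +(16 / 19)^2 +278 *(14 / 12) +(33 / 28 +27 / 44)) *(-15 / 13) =-27338462/51623 = -529.58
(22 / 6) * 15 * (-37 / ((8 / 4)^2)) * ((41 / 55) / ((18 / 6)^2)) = -1517/36 = -42.14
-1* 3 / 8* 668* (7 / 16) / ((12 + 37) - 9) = -3507/1280 = -2.74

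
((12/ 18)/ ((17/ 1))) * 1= 2/51 = 0.04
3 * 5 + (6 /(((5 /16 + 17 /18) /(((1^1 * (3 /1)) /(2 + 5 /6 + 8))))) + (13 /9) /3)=5337674/317655 = 16.80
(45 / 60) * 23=69/4 = 17.25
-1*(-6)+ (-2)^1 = 4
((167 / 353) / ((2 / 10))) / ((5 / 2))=334/353 = 0.95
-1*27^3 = -19683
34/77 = 0.44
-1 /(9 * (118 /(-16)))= 8/531 = 0.02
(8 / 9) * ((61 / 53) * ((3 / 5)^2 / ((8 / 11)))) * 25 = 671/53 = 12.66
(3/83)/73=3/6059 = 0.00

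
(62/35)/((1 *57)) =62/1995 = 0.03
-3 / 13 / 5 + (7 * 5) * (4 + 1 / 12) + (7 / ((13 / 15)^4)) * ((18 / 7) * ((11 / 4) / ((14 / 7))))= 80002402/428415 = 186.74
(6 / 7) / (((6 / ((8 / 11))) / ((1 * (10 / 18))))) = 40/693 = 0.06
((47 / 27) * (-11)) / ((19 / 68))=-35156/513 = -68.53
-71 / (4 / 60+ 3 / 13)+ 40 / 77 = -238.19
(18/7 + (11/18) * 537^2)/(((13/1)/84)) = 14803158/13 = 1138704.46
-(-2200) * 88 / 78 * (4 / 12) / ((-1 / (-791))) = 76568800/117 = 654434.19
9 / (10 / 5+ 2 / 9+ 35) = 81/335 = 0.24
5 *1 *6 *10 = 300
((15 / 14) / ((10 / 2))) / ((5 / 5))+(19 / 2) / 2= 4.96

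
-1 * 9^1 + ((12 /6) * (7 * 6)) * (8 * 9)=6039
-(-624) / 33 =208/11 = 18.91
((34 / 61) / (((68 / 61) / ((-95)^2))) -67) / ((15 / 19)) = 5630.97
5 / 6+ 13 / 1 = 83/6 = 13.83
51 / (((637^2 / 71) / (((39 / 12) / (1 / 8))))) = 7242/31213 = 0.23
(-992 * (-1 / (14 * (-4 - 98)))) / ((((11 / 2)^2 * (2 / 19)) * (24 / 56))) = -9424/18513 = -0.51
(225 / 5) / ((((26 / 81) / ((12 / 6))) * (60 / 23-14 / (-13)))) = 83835/1102 = 76.08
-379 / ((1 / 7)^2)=-18571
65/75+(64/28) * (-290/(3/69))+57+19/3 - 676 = -555013/35 = -15857.51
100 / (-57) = -100/57 = -1.75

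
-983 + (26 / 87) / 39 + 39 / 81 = -769306/783 = -982.51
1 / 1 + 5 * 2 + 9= 20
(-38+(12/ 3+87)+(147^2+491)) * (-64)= -1417792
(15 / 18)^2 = 25/36 = 0.69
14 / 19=0.74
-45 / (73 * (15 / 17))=-51/73 = -0.70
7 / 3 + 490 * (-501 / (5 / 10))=-1472933/3 = -490977.67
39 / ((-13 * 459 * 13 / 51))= -1/39 = -0.03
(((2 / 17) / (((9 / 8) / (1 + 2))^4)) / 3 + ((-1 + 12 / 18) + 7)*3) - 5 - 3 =57764/4131 = 13.98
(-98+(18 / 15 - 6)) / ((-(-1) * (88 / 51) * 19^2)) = -13107/79420 = -0.17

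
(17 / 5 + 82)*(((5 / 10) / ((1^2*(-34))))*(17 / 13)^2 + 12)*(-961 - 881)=-636699273/338 = -1883725.66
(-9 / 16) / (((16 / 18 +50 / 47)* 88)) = -3807/1163008 = 0.00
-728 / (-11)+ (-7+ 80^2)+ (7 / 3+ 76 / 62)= 6611384/1023 = 6462.74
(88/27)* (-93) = -2728/9 = -303.11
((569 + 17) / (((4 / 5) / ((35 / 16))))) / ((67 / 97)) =4973675/2144 = 2319.81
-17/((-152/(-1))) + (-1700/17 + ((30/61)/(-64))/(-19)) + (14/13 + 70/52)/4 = -47976061/482144 = -99.51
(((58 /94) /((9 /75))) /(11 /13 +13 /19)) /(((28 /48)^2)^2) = 22921600/789929 = 29.02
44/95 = 0.46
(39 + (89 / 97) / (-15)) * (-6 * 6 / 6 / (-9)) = 113312/4365 = 25.96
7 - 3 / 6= 13/2 = 6.50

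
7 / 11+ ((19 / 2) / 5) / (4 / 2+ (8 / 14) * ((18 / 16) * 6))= 4333/4510 = 0.96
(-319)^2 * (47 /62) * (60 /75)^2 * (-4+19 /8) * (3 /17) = -186527913/13175 = -14157.72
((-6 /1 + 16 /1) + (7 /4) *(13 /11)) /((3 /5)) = 885/44 = 20.11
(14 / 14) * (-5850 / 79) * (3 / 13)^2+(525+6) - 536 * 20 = -10468153/1027 = -10192.94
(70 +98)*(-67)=-11256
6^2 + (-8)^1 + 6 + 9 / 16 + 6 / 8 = 565/16 = 35.31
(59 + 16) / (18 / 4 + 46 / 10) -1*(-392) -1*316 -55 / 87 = 83.61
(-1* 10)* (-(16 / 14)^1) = 80/7 = 11.43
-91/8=-11.38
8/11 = 0.73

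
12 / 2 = 6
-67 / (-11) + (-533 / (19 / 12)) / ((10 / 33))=-1154509/1045 = -1104.79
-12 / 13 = -0.92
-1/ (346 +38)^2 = -1/147456 = 0.00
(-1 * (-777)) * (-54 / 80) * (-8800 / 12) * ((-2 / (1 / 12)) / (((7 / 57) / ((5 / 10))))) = -37582380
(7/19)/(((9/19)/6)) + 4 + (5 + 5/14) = 589/42 = 14.02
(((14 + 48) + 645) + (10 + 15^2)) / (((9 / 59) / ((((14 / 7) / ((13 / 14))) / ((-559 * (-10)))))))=2.38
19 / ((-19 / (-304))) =304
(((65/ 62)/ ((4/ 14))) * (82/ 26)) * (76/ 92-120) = -3933335/2852 = -1379.15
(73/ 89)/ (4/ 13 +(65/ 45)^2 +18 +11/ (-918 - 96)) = 1998594/49666717 = 0.04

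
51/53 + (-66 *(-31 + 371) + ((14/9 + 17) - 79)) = -10732253/477 = -22499.48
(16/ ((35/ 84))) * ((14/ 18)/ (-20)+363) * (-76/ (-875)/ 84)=19861232/1378125 = 14.41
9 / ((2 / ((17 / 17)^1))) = 9/2 = 4.50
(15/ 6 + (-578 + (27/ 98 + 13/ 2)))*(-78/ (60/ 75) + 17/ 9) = 95919935/1764 = 54376.38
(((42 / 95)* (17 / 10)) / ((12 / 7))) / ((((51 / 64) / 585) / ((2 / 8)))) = 7644/95 = 80.46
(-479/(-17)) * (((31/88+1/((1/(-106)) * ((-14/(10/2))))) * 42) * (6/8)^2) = 304404021/11968 = 25434.83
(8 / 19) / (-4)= -0.11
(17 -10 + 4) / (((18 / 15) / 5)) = 275/6 = 45.83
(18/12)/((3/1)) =1/2 = 0.50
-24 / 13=-1.85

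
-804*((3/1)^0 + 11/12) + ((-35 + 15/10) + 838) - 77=-1627/2 = -813.50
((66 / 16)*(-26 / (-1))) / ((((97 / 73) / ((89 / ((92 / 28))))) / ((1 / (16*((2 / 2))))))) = 19510491/142784 = 136.64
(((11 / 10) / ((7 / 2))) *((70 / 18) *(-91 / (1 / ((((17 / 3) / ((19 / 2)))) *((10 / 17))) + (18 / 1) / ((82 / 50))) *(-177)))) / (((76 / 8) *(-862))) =-48428380/278516079 = -0.17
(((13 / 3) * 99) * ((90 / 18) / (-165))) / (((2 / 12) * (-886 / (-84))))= -3276/443 = -7.40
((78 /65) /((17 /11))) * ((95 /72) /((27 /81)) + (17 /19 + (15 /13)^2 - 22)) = -13406921/1091740 = -12.28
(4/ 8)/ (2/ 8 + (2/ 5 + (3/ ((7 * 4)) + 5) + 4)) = 35/683 = 0.05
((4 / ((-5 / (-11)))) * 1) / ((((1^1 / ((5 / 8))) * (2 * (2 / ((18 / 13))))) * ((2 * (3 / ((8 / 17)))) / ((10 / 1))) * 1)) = 330/221 = 1.49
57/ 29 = 1.97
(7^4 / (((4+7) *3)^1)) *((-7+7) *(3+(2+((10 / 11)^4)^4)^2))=0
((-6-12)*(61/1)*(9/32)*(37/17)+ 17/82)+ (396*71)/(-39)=-201927949/144976 = -1392.84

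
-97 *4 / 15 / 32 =-97/120 = -0.81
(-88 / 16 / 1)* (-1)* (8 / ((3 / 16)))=704/3 = 234.67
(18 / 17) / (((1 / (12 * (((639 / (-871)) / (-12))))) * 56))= 5751/414596 = 0.01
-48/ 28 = -12/7 = -1.71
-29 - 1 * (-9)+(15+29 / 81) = -376/81 = -4.64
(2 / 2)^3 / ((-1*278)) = -1/278 = 0.00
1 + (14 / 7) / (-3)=1/3 = 0.33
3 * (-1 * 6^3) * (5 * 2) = -6480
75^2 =5625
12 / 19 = 0.63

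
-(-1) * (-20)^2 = 400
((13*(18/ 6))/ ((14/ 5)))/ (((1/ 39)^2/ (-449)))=-133171155/14 = -9512225.36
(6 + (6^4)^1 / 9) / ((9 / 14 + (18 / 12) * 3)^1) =175/6 = 29.17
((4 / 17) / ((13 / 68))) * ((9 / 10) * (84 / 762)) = 0.12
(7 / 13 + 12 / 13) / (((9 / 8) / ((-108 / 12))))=-152/13 = -11.69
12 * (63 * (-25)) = -18900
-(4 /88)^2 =-1/484 = 0.00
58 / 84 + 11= 491/42 = 11.69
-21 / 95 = -0.22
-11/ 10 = -1.10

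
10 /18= 5/9 = 0.56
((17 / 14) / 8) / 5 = 17/560 = 0.03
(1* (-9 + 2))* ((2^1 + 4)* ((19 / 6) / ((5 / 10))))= -266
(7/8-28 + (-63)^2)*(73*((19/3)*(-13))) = -568607585/24 = -23691982.71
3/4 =0.75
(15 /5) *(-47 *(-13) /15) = 611/5 = 122.20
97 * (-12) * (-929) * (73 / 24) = 6578249/2 = 3289124.50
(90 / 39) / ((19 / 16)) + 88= 22216/247 = 89.94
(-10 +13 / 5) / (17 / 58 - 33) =2146/9485 = 0.23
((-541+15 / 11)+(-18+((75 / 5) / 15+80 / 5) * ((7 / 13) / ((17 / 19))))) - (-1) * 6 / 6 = -78136/143 = -546.41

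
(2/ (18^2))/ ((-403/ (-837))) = 1/78 = 0.01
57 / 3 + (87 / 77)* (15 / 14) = 21787/1078 = 20.21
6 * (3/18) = 1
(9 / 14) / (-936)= -1/1456 = 0.00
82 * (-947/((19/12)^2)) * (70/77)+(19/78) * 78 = -111746311/3971 = -28140.60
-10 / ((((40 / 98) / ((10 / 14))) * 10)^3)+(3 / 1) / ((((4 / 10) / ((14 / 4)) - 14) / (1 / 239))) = -6752137/123897600 = -0.05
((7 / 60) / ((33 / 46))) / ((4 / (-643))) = -103523/3960 = -26.14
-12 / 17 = -0.71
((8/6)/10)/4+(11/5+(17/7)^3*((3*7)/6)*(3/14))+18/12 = 297917/20580 = 14.48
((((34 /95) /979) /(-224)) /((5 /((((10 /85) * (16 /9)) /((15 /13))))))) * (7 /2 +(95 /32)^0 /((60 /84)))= -91/313891875 = 0.00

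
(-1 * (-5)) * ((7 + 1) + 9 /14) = 605/14 = 43.21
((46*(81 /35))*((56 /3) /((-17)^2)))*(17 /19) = 9936/1615 = 6.15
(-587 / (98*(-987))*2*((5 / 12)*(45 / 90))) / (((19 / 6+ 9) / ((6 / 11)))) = 2935/25890326 = 0.00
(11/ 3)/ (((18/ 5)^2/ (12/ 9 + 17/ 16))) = 31625/46656 = 0.68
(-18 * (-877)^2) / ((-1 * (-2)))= -6922161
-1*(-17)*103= 1751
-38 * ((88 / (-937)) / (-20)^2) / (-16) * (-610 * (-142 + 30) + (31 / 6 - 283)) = -37.94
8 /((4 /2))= 4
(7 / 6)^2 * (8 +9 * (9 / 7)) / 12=959/432 = 2.22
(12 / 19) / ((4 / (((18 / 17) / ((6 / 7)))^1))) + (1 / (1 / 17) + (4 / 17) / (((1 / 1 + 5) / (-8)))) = 16358/969 = 16.88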